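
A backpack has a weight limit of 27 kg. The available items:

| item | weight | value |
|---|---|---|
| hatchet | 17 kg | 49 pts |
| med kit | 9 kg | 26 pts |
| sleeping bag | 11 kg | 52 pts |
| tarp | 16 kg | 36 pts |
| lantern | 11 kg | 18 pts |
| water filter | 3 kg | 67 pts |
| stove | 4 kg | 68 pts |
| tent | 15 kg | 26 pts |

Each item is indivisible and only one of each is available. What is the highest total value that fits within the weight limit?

Check high-value combinations within 27 kg:
- med kit+sleeping bag+water filter+stove: weight 9+11+3+4=27, value 26+52+67+68=213
- sleeping bag+water filter+stove: weight 11+3+4=18, value 52+67+68=187
- hatchet+water filter+stove: weight 17+3+4=24, value 49+67+68=184
- med kit+lantern+water filter+stove: weight 9+11+3+4=27, value 26+18+67+68=179
Best: 213 pts.

213 pts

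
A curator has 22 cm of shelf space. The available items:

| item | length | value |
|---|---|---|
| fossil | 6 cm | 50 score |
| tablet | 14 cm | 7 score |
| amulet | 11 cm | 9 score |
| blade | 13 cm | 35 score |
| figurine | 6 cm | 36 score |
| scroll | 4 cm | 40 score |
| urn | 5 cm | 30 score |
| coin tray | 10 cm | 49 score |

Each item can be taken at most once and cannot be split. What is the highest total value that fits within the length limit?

156 score

Check high-value combinations within 22 cm:
- fossil+figurine+scroll+urn: length 6+6+4+5=21, value 50+36+40+30=156
- fossil+scroll+coin tray: length 6+4+10=20, value 50+40+49=139
- fossil+figurine+coin tray: length 6+6+10=22, value 50+36+49=135
- fossil+urn+coin tray: length 6+5+10=21, value 50+30+49=129
- fossil+figurine+scroll: length 6+6+4=16, value 50+36+40=126
Best: 156 score.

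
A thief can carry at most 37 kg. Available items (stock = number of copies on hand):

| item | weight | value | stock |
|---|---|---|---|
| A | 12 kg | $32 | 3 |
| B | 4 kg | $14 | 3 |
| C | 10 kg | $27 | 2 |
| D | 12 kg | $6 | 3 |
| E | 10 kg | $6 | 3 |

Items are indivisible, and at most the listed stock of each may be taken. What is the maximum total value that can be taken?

$106

Best selections within weight 37 and stock limits:
- 2×A + 3×B: weight 36, value 106
- 1×A + 3×B + 1×C: weight 34, value 101
- 1×A + 1×B + 2×C: weight 36, value 100
Best: $106.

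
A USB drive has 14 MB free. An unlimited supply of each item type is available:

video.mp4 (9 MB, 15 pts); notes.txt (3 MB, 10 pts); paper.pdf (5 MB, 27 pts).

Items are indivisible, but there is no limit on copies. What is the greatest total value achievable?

64 pts

Best value-per-unit is paper.pdf at 27/5; filling with it alone gives 2×27 = 54.
Optimal mix: 1×notes.txt + 2×paper.pdf → size 13, value 64.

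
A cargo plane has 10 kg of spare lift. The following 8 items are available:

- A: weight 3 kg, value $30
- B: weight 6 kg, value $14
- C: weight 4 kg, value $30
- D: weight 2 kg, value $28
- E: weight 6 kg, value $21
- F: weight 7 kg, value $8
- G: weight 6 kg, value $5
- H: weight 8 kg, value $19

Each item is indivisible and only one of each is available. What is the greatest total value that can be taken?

Check high-value combinations within 10 kg:
- A+C+D: weight 3+4+2=9, value 30+30+28=88
- A+C: weight 3+4=7, value 30+30=60
- A+D: weight 3+2=5, value 30+28=58
- C+D: weight 4+2=6, value 30+28=58
Best: $88.

$88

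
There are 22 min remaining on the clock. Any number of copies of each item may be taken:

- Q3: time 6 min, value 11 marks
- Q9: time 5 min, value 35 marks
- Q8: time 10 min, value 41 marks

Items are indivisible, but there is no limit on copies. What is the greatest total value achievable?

Best value-per-unit is Q9 at 35/5, and filling with it alone uses time 4×5=20. No mix of the others beats 4×35 = 140.

140 marks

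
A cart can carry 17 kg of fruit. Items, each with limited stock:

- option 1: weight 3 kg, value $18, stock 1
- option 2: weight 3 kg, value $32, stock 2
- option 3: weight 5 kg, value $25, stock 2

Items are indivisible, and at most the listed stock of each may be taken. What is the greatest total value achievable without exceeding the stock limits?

Top feasible selections:
- 2×option 2 + 2×option 3: weight 16, value 114
- 1×option 1 + 2×option 2 + 1×option 3: weight 14, value 107
- 1×option 1 + 1×option 2 + 2×option 3: weight 16, value 100
Best: $114.

$114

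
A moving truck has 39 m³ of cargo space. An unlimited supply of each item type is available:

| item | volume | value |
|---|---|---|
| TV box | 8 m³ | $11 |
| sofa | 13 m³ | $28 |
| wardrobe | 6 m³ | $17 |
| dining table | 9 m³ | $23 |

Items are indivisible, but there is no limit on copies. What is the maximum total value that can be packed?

Best value-per-unit is wardrobe at 17/6; filling with it alone gives 6×17 = 102.
Optimal mix: 5×wardrobe + 1×dining table → volume 39, value 108.

$108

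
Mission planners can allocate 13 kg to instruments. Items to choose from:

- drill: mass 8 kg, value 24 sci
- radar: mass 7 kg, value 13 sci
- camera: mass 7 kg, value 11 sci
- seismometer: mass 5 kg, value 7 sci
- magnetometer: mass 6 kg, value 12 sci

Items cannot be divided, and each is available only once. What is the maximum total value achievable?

This is a 0/1 knapsack; check combinations near the capacity.
- drill+seismometer: mass 8+5=13, value 24+7=31
- radar+magnetometer: mass 7+6=13, value 13+12=25
- drill: mass 8, value 24
Best: 31 sci.

31 sci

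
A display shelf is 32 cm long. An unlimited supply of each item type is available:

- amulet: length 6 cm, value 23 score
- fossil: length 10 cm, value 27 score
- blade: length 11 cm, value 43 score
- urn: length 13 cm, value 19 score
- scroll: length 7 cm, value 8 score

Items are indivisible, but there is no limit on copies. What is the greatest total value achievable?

Best value-per-unit is blade at 43/11; filling with it alone gives 2×43 = 86.
Optimal mix: 5×amulet → length 30, value 115.

115 score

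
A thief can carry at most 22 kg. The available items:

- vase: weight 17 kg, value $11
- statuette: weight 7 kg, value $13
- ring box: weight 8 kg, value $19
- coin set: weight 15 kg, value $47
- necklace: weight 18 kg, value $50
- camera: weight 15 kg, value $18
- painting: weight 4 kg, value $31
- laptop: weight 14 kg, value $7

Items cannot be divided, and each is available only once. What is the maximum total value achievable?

Check high-value combinations within 22 kg:
- necklace+painting: weight 18+4=22, value 50+31=81
- coin set+painting: weight 15+4=19, value 47+31=78
- statuette+ring box+painting: weight 7+8+4=19, value 13+19+31=63
Best: $81.

$81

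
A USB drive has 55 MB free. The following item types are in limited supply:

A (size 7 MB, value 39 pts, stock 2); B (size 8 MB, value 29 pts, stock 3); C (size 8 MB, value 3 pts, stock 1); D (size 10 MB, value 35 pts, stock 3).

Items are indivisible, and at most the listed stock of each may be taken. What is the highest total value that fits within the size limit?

212 pts

Top feasible selections:
- 2×A + 1×B + 3×D: size 52, value 212
- 2×A + 2×B + 2×D: size 50, value 206
- 1×A + 2×B + 3×D: size 53, value 202
- 2×A + 3×B + 1×D: size 48, value 200
Best: 212 pts.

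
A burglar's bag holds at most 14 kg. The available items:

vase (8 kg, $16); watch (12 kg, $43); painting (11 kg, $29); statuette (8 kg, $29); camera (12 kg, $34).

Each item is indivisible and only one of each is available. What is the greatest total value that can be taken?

Check high-value combinations within 14 kg:
- watch: weight 12, value 43
- camera: weight 12, value 34
- statuette: weight 8, value 29
- painting: weight 11, value 29
Best: $43.

$43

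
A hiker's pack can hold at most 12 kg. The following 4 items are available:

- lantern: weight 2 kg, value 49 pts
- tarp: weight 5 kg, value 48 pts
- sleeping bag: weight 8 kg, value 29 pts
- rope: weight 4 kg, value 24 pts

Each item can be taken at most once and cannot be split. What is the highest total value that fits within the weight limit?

121 pts

Check high-value combinations within 12 kg:
- lantern+tarp+rope: weight 2+5+4=11, value 49+48+24=121
- lantern+tarp: weight 2+5=7, value 49+48=97
- lantern+sleeping bag: weight 2+8=10, value 49+29=78
- lantern+rope: weight 2+4=6, value 49+24=73
- tarp+rope: weight 5+4=9, value 48+24=72
Best: 121 pts.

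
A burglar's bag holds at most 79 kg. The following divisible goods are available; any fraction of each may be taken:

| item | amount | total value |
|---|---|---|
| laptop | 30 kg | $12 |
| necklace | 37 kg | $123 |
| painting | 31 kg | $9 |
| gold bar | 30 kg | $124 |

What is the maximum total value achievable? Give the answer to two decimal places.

251.80

Take in order of value per unit:
- gold bar (124/30 per unit): all 30 → value 124, running total 124.00
- necklace (123/37 per unit): all 37 → value 123, running total 247.00
- laptop (12/30 per unit): 12 of 30 → value 12×12/30 = 4.8000, running total 251.80
Total 251.80.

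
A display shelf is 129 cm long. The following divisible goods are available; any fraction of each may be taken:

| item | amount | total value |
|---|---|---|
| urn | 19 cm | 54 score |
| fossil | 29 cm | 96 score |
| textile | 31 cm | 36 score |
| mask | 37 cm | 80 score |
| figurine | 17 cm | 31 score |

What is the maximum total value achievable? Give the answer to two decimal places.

Take in order of value per unit:
- fossil (96/29 per unit): all 29 → value 96, running total 96.00
- urn (54/19 per unit): all 19 → value 54, running total 150.00
- mask (80/37 per unit): all 37 → value 80, running total 230.00
- figurine (31/17 per unit): all 17 → value 31, running total 261.00
- textile (36/31 per unit): 27 of 31 → value 27×36/31 = 31.3548, running total 292.35
Total 292.35.

292.35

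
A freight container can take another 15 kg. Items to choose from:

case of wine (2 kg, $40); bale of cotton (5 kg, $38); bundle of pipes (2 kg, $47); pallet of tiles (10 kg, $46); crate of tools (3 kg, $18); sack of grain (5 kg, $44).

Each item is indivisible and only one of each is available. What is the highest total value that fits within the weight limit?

Check high-value combinations within 15 kg:
- case of wine+bale of cotton+bundle of pipes+sack of grain: weight 2+5+2+5=14, value 40+38+47+44=169
- case of wine+bundle of pipes+crate of tools+sack of grain: weight 2+2+3+5=12, value 40+47+18+44=149
- bale of cotton+bundle of pipes+crate of tools+sack of grain: weight 5+2+3+5=15, value 38+47+18+44=147
Best: $169.

$169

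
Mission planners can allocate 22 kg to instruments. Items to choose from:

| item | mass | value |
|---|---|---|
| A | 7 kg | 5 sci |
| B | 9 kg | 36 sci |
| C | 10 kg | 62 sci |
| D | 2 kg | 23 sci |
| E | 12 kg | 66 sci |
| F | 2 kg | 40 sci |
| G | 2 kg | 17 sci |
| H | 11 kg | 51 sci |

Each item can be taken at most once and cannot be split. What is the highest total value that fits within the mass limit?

This is a 0/1 knapsack; check combinations near the capacity.
- D+E+F+G: mass 2+12+2+2=18, value 23+66+40+17=146
- C+D+F+G: mass 10+2+2+2=16, value 62+23+40+17=142
- B+C+F: mass 9+10+2=21, value 36+62+40=138
Best: 146 sci.

146 sci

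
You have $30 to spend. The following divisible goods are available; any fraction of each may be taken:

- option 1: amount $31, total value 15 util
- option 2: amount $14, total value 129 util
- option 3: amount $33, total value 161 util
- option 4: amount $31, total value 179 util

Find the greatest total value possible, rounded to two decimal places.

221.39

Take in order of value per unit:
- option 2 (129/14 per unit): all 14 → value 129, running total 129.00
- option 4 (179/31 per unit): 16 of 31 → value 16×179/31 = 92.3871, running total 221.39
Total 221.39.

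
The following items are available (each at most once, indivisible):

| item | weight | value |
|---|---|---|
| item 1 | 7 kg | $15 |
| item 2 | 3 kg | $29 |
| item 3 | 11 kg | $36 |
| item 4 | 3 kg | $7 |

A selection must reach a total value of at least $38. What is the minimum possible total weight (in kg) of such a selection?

10

Subsets with value ≥ 38, sorted by total weight:
- item 1+item 2: weight 10, value 44
- item 1+item 2+item 4: weight 13, value 51
- item 2+item 3: weight 14, value 65
Minimum weight: 10 kg.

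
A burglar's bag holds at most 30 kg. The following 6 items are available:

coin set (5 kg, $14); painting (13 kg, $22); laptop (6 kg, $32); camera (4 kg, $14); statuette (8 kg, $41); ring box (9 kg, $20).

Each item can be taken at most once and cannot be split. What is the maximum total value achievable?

$107

This is a 0/1 knapsack; check combinations near the capacity.
- laptop+camera+statuette+ring box: weight 6+4+8+9=27, value 32+14+41+20=107
- coin set+laptop+statuette+ring box: weight 5+6+8+9=28, value 14+32+41+20=107
- coin set+laptop+camera+statuette: weight 5+6+4+8=23, value 14+32+14+41=101
- painting+laptop+statuette: weight 13+6+8=27, value 22+32+41=95
Best: $107.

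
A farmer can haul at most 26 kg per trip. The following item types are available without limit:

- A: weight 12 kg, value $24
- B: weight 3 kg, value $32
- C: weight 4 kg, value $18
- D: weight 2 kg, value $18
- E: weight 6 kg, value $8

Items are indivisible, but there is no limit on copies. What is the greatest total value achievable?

Best value-per-unit is B at 32/3; filling with it alone gives 8×32 = 256.
Optimal mix: 8×B + 1×D → weight 26, value 274.

$274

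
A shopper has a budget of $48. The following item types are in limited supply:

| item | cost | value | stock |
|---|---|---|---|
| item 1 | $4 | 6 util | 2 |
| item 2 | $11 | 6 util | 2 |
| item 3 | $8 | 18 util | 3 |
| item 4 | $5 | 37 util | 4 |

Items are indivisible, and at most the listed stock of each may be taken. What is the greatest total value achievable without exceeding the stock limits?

208 util

Top feasible selections:
- 1×item 1 + 3×item 3 + 4×item 4: cost 48, value 208
- 3×item 3 + 4×item 4: cost 44, value 202
- 2×item 1 + 2×item 3 + 4×item 4: cost 44, value 196
- 1×item 1 + 2×item 3 + 4×item 4: cost 40, value 190
Best: 208 util.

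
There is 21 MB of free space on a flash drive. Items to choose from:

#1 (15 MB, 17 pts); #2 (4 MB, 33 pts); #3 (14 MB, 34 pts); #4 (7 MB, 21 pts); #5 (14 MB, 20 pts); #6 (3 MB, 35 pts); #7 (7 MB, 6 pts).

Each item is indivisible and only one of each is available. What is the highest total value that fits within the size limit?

102 pts

Check high-value combinations within 21 MB:
- #2+#3+#6: size 4+14+3=21, value 33+34+35=102
- #2+#4+#6+#7: size 4+7+3+7=21, value 33+21+35+6=95
- #2+#4+#6: size 4+7+3=14, value 33+21+35=89
- #2+#5+#6: size 4+14+3=21, value 33+20+35=88
Best: 102 pts.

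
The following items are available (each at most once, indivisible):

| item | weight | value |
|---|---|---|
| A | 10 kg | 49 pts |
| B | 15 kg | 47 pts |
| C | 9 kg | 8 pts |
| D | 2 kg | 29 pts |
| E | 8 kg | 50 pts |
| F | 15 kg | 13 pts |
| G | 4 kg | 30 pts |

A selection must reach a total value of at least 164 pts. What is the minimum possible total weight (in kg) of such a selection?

Subsets with value ≥ 164, sorted by total weight:
- A+C+D+E+G: weight 33, value 166
- A+B+D+E: weight 35, value 175
- A+B+E+G: weight 37, value 176
- B+C+D+E+G: weight 38, value 164
Minimum weight: 33 kg.

33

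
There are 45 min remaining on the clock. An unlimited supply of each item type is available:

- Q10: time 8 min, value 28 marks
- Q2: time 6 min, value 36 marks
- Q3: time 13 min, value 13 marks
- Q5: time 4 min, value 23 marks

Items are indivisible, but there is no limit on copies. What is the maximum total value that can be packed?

262 marks

Best value-per-unit is Q2 at 36/6; filling with it alone gives 7×36 = 252.
Optimal mix: 6×Q2 + 2×Q5 → time 44, value 262.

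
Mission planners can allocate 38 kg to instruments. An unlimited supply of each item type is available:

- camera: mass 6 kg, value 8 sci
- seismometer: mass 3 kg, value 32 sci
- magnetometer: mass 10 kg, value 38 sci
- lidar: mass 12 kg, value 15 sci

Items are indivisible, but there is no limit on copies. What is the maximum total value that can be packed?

Best value-per-unit is seismometer at 32/3, and filling with it alone uses mass 12×3=36. No mix of the others beats 12×32 = 384.

384 sci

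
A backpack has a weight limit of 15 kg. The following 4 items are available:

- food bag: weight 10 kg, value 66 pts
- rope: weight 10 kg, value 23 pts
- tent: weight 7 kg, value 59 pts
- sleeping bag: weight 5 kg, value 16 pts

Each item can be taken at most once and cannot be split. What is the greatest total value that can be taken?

82 pts

This is a 0/1 knapsack; check combinations near the capacity.
- food bag+sleeping bag: weight 10+5=15, value 66+16=82
- tent+sleeping bag: weight 7+5=12, value 59+16=75
- food bag: weight 10, value 66
Best: 82 pts.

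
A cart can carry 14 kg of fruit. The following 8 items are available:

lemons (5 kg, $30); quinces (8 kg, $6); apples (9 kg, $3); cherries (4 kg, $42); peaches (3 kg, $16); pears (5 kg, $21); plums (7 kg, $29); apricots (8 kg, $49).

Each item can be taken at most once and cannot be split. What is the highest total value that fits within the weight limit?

$93

This is a 0/1 knapsack; check combinations near the capacity.
- lemons+cherries+pears: weight 5+4+5=14, value 30+42+21=93
- cherries+apricots: weight 4+8=12, value 42+49=91
- lemons+cherries+peaches: weight 5+4+3=12, value 30+42+16=88
- cherries+peaches+plums: weight 4+3+7=14, value 42+16+29=87
Best: $93.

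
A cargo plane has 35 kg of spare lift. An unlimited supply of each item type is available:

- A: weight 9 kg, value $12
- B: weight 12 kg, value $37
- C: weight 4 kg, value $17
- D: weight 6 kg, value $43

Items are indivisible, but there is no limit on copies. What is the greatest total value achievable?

$232

Best value-per-unit is D at 43/6; filling with it alone gives 5×43 = 215.
Optimal mix: 1×C + 5×D → weight 34, value 232.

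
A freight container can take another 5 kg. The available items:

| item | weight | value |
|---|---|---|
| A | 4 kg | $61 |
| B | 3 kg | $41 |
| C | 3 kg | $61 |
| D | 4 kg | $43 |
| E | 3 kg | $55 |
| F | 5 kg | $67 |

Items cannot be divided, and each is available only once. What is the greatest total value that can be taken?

$67

Check high-value combinations within 5 kg:
- F: weight 5, value 67
- C: weight 3, value 61
- A: weight 4, value 61
- E: weight 3, value 55
- D: weight 4, value 43
Best: $67.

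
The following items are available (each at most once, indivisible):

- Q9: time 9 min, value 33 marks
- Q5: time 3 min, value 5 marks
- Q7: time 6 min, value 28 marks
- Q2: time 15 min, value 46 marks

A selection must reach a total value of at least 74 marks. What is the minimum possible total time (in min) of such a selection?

21

Subsets with value ≥ 74, sorted by total time:
- Q7+Q2: time 21, value 74
- Q9+Q2: time 24, value 79
Minimum time: 21 min.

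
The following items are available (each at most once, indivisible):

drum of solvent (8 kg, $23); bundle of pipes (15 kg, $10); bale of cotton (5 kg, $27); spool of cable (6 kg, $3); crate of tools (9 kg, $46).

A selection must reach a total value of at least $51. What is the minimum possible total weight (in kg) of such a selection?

Subsets with value ≥ 51, sorted by total weight:
- bale of cotton+crate of tools: weight 14, value 73
- drum of solvent+crate of tools: weight 17, value 69
Minimum weight: 14 kg.

14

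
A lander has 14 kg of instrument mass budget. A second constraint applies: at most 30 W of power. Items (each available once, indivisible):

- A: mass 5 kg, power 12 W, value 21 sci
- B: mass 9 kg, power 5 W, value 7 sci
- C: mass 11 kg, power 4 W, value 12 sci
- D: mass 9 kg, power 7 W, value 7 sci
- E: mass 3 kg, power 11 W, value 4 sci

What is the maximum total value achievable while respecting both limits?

Feasible sets respecting both limits:
- A+B: mass 14, power 17, value 28
- A+D: mass 14, power 19, value 28
- A+E: mass 8, power 23, value 25
- A: mass 5, power 12, value 21
Best: 28 sci.

28 sci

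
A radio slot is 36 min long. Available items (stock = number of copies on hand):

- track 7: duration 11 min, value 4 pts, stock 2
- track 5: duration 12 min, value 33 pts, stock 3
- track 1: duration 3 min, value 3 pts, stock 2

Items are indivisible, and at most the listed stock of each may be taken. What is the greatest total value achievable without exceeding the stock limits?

99 pts

Top feasible selections:
- 3×track 5: duration 36, value 99
- 2×track 5 + 2×track 1: duration 30, value 72
Best: 99 pts.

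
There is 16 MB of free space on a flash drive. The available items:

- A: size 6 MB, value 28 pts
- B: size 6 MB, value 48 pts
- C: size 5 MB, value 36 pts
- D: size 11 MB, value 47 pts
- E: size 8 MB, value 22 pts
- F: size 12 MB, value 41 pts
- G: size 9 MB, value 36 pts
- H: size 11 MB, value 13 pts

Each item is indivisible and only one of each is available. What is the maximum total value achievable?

84 pts

This is a 0/1 knapsack; check combinations near the capacity.
- B+C: size 6+5=11, value 48+36=84
- B+G: size 6+9=15, value 48+36=84
- C+D: size 5+11=16, value 36+47=83
Best: 84 pts.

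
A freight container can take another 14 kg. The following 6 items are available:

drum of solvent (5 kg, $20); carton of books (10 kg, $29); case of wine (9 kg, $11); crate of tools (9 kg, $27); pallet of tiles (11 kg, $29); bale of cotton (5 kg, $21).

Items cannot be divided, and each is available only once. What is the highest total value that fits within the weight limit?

This is a 0/1 knapsack; check combinations near the capacity.
- crate of tools+bale of cotton: weight 9+5=14, value 27+21=48
- drum of solvent+crate of tools: weight 5+9=14, value 20+27=47
- drum of solvent+bale of cotton: weight 5+5=10, value 20+21=41
- case of wine+bale of cotton: weight 9+5=14, value 11+21=32
- drum of solvent+case of wine: weight 5+9=14, value 20+11=31
Best: $48.

$48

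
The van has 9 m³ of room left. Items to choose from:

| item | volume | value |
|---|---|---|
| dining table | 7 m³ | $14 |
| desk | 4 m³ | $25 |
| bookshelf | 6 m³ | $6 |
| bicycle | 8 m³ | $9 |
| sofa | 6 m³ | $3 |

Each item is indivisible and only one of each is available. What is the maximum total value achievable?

Check high-value combinations within 9 m³:
- desk: volume 4, value 25
- dining table: volume 7, value 14
- bicycle: volume 8, value 9
- bookshelf: volume 6, value 6
Best: $25.

$25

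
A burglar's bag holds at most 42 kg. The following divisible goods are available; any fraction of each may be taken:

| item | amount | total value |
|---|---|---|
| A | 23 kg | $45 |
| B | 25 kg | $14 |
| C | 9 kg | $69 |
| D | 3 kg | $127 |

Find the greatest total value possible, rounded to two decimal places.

Take in order of value per unit:
- D (127/3 per unit): all 3 → value 127, running total 127.00
- C (69/9 per unit): all 9 → value 69, running total 196.00
- A (45/23 per unit): all 23 → value 45, running total 241.00
- B (14/25 per unit): 7 of 25 → value 7×14/25 = 3.9200, running total 244.92
Total 244.92.

244.92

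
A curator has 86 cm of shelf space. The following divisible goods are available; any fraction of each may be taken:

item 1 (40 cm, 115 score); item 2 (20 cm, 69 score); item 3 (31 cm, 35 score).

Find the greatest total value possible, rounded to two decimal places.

213.35

Take in order of value per unit:
- item 2 (69/20 per unit): all 20 → value 69, running total 69.00
- item 1 (115/40 per unit): all 40 → value 115, running total 184.00
- item 3 (35/31 per unit): 26 of 31 → value 26×35/31 = 29.3548, running total 213.35
Total 213.35.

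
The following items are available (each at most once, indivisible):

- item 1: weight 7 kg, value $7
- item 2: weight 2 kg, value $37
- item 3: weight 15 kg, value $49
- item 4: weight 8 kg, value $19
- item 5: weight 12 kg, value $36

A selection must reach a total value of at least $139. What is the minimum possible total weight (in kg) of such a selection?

37

Subsets with value ≥ 139, sorted by total weight:
- item 2+item 3+item 4+item 5: weight 37, value 141
- item 1+item 2+item 3+item 4+item 5: weight 44, value 148
Minimum weight: 37 kg.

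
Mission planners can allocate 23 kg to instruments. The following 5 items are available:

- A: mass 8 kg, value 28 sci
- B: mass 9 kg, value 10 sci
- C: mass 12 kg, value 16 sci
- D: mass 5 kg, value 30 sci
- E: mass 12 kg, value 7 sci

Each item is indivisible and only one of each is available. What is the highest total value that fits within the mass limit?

68 sci

Check high-value combinations within 23 kg:
- A+B+D: mass 8+9+5=22, value 28+10+30=68
- A+D: mass 8+5=13, value 28+30=58
- C+D: mass 12+5=17, value 16+30=46
- A+C: mass 8+12=20, value 28+16=44
- B+D: mass 9+5=14, value 10+30=40
Best: 68 sci.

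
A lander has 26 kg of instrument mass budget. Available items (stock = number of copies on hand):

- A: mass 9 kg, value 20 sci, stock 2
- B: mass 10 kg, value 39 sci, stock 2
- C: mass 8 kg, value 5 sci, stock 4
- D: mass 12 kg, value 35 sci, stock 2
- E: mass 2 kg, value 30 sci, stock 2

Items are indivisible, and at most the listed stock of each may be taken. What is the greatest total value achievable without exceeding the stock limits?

138 sci

Best selections within mass 26 and stock limits:
- 2×B + 2×E: mass 24, value 138
- 1×B + 1×D + 2×E: mass 26, value 134
Best: 138 sci.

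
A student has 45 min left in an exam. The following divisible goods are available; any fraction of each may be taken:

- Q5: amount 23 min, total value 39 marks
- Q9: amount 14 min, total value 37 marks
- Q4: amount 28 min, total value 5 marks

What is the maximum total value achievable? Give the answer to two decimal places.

77.43

Take in order of value per unit:
- Q9 (37/14 per unit): all 14 → value 37, running total 37.00
- Q5 (39/23 per unit): all 23 → value 39, running total 76.00
- Q4 (5/28 per unit): 8 of 28 → value 8×5/28 = 1.4286, running total 77.43
Total 77.43.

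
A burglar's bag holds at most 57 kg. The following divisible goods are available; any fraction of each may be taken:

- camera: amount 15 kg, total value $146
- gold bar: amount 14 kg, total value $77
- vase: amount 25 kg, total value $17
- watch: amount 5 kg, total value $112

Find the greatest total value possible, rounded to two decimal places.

350.64

Take in order of value per unit:
- watch (112/5 per unit): all 5 → value 112, running total 112.00
- camera (146/15 per unit): all 15 → value 146, running total 258.00
- gold bar (77/14 per unit): all 14 → value 77, running total 335.00
- vase (17/25 per unit): 23 of 25 → value 23×17/25 = 15.6400, running total 350.64
Total 350.64.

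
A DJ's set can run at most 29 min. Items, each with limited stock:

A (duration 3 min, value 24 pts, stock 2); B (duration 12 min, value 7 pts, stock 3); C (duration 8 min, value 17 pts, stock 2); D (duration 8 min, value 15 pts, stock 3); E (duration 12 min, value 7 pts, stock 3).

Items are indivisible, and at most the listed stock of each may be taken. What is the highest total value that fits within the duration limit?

82 pts

Top feasible selections:
- 2×A + 2×C: duration 22, value 82
- 2×A + 1×C + 1×D: duration 22, value 80
- 2×A + 2×D: duration 22, value 78
- 1×A + 2×C + 1×D: duration 27, value 73
Best: 82 pts.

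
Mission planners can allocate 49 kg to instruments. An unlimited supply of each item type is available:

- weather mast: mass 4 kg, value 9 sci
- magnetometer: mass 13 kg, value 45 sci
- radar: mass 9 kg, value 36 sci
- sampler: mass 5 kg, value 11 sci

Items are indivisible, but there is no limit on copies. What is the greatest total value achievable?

Best value-per-unit is radar at 36/9; filling with it alone gives 5×36 = 180.
Optimal mix: 1×weather mast + 5×radar → mass 49, value 189.

189 sci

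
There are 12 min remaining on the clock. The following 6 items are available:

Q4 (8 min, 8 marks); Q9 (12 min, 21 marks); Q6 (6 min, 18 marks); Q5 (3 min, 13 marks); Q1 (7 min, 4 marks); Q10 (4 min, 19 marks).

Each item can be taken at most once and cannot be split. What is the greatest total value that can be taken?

37 marks

Check high-value combinations within 12 min:
- Q6+Q10: time 6+4=10, value 18+19=37
- Q5+Q10: time 3+4=7, value 13+19=32
- Q6+Q5: time 6+3=9, value 18+13=31
- Q4+Q10: time 8+4=12, value 8+19=27
- Q1+Q10: time 7+4=11, value 4+19=23
Best: 37 marks.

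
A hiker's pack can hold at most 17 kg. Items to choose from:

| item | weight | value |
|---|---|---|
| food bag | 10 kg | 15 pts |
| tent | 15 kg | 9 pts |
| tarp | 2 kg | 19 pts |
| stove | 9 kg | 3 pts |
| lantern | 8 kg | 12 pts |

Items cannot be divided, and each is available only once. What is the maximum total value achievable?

Check high-value combinations within 17 kg:
- food bag+tarp: weight 10+2=12, value 15+19=34
- tarp+lantern: weight 2+8=10, value 19+12=31
- tent+tarp: weight 15+2=17, value 9+19=28
- tarp+stove: weight 2+9=11, value 19+3=22
Best: 34 pts.

34 pts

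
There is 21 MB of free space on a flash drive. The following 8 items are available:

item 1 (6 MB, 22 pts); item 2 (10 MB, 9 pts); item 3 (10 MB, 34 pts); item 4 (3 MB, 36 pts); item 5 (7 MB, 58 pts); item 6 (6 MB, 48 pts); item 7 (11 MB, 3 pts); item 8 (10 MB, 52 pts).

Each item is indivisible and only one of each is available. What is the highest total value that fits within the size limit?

146 pts

This is a 0/1 knapsack; check combinations near the capacity.
- item 4+item 5+item 8: size 3+7+10=20, value 36+58+52=146
- item 4+item 5+item 6: size 3+7+6=16, value 36+58+48=142
- item 4+item 6+item 8: size 3+6+10=19, value 36+48+52=136
- item 1+item 5+item 6: size 6+7+6=19, value 22+58+48=128
- item 3+item 4+item 5: size 10+3+7=20, value 34+36+58=128
Best: 146 pts.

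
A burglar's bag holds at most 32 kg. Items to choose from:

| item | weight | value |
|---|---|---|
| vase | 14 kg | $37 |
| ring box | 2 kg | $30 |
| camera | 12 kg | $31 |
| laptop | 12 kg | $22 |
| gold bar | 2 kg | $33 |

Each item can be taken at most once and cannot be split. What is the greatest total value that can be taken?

Check high-value combinations within 32 kg:
- vase+ring box+camera+gold bar: weight 14+2+12+2=30, value 37+30+31+33=131
- vase+ring box+laptop+gold bar: weight 14+2+12+2=30, value 37+30+22+33=122
- ring box+camera+laptop+gold bar: weight 2+12+12+2=28, value 30+31+22+33=116
- vase+camera+gold bar: weight 14+12+2=28, value 37+31+33=101
Best: $131.

$131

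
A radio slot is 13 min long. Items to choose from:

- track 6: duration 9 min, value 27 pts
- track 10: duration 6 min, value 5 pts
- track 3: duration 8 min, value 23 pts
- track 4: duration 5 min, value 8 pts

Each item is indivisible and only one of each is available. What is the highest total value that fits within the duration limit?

Check high-value combinations within 13 min:
- track 3+track 4: duration 8+5=13, value 23+8=31
- track 6: duration 9, value 27
- track 3: duration 8, value 23
Best: 31 pts.

31 pts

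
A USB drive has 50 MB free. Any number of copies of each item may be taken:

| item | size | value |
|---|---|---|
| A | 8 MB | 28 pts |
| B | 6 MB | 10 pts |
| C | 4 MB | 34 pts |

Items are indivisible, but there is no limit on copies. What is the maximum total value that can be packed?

408 pts

Best value-per-unit is C at 34/4, and filling with it alone uses size 12×4=48. No mix of the others beats 12×34 = 408.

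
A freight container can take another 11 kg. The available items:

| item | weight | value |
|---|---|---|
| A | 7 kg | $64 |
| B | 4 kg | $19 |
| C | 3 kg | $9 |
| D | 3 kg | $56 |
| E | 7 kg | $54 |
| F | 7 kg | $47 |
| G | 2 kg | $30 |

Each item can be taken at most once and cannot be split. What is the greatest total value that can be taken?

Check high-value combinations within 11 kg:
- A+D: weight 7+3=10, value 64+56=120
- D+E: weight 3+7=10, value 56+54=110
- B+D+G: weight 4+3+2=9, value 19+56+30=105
Best: $120.

$120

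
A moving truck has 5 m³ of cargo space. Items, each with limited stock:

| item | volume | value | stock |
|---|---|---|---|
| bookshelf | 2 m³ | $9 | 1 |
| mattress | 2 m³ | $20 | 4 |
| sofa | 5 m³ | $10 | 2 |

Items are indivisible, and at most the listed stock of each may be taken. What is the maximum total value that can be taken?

Top feasible selections:
- 2×mattress: volume 4, value 40
- 1×bookshelf + 1×mattress: volume 4, value 29
- 1×mattress: volume 2, value 20
Best: $40.

$40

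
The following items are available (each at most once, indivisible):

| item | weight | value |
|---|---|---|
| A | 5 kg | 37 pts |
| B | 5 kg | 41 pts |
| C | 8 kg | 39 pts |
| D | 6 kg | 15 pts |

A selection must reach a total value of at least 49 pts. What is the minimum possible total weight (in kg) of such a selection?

10

Subsets with value ≥ 49, sorted by total weight:
- A+B: weight 10, value 78
- B+D: weight 11, value 56
Minimum weight: 10 kg.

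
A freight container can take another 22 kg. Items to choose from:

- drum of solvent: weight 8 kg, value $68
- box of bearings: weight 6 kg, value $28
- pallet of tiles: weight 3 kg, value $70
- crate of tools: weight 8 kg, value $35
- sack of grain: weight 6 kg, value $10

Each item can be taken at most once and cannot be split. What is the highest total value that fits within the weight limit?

This is a 0/1 knapsack; check combinations near the capacity.
- drum of solvent+pallet of tiles+crate of tools: weight 8+3+8=19, value 68+70+35=173
- drum of solvent+box of bearings+pallet of tiles: weight 8+6+3=17, value 68+28+70=166
- drum of solvent+pallet of tiles+sack of grain: weight 8+3+6=17, value 68+70+10=148
- drum of solvent+pallet of tiles: weight 8+3=11, value 68+70=138
Best: $173.

$173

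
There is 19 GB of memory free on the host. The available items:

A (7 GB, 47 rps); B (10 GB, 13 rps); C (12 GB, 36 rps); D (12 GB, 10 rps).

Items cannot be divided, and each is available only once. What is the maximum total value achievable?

83 rps

Check high-value combinations within 19 GB:
- A+C: memory 7+12=19, value 47+36=83
- A+B: memory 7+10=17, value 47+13=60
- A+D: memory 7+12=19, value 47+10=57
Best: 83 rps.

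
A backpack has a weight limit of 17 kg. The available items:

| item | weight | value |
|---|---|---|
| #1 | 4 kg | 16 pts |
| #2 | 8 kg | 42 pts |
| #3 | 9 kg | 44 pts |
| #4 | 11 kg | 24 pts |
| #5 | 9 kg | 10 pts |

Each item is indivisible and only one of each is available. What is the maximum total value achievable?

86 pts

Check high-value combinations within 17 kg:
- #2+#3: weight 8+9=17, value 42+44=86
- #1+#3: weight 4+9=13, value 16+44=60
- #1+#2: weight 4+8=12, value 16+42=58
- #2+#5: weight 8+9=17, value 42+10=52
Best: 86 pts.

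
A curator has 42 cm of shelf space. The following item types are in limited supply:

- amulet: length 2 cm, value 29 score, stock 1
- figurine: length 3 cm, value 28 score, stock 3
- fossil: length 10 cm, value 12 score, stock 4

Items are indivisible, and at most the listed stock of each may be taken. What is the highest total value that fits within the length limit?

149 score

Top feasible selections:
- 1×amulet + 3×figurine + 3×fossil: length 41, value 149
- 1×amulet + 3×figurine + 2×fossil: length 31, value 137
- 1×amulet + 3×figurine + 1×fossil: length 21, value 125
- 1×amulet + 2×figurine + 3×fossil: length 38, value 121
Best: 149 score.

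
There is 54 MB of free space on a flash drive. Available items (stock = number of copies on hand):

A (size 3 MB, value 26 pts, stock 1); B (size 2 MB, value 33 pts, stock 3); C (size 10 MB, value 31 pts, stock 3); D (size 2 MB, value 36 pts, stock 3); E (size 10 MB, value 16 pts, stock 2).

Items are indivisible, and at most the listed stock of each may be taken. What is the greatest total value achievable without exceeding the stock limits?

Best selections within size 54 and stock limits:
- 1×A + 3×B + 3×C + 3×D: size 45, value 326
- 3×B + 3×C + 3×D + 1×E: size 52, value 316
- 1×A + 3×B + 2×C + 3×D + 1×E: size 45, value 311
Best: 326 pts.

326 pts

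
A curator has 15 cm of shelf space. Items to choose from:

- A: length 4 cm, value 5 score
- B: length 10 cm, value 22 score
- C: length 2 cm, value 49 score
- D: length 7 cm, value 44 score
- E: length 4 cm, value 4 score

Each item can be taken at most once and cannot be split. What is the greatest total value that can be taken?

98 score

Check high-value combinations within 15 cm:
- A+C+D: length 4+2+7=13, value 5+49+44=98
- C+D+E: length 2+7+4=13, value 49+44+4=97
- C+D: length 2+7=9, value 49+44=93
- B+C: length 10+2=12, value 22+49=71
- A+C+E: length 4+2+4=10, value 5+49+4=58
Best: 98 score.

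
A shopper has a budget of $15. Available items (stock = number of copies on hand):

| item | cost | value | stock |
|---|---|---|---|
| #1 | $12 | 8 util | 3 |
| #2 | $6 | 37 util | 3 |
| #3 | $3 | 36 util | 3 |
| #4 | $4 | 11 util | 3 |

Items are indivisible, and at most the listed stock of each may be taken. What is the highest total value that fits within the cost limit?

145 util

Top feasible selections:
- 1×#2 + 3×#3: cost 15, value 145
- 3×#3 + 1×#4: cost 13, value 119
- 2×#2 + 1×#3: cost 15, value 110
- 1×#2 + 2×#3: cost 12, value 109
Best: 145 util.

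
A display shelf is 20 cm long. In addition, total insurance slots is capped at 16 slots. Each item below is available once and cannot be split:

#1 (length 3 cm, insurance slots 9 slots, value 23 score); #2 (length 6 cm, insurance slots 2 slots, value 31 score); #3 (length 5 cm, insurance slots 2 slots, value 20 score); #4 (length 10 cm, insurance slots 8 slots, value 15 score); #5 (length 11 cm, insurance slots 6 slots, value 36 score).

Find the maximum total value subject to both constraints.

Feasible sets respecting both limits:
- #1+#2+#3: length 14, insurance slots 13, value 74
- #2+#5: length 17, insurance slots 8, value 67
- #1+#5: length 14, insurance slots 15, value 59
Best: 74 score.

74 score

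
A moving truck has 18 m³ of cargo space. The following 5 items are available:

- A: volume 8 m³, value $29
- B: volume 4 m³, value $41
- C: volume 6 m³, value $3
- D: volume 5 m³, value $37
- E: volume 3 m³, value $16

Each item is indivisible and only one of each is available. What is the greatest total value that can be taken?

This is a 0/1 knapsack; check combinations near the capacity.
- A+B+D: volume 8+4+5=17, value 29+41+37=107
- B+C+D+E: volume 4+6+5+3=18, value 41+3+37+16=97
- B+D+E: volume 4+5+3=12, value 41+37+16=94
- A+B+E: volume 8+4+3=15, value 29+41+16=86
Best: $107.

$107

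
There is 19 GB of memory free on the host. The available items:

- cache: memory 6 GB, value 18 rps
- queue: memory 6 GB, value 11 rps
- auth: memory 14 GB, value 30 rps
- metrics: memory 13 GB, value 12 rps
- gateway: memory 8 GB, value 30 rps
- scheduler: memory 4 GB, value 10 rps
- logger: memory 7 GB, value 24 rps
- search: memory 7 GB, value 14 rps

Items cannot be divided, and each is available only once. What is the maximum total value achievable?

64 rps

Check high-value combinations within 19 GB:
- gateway+scheduler+logger: memory 8+4+7=19, value 30+10+24=64
- cache+gateway+scheduler: memory 6+8+4=18, value 18+30+10=58
- gateway+logger: memory 8+7=15, value 30+24=54
Best: 64 rps.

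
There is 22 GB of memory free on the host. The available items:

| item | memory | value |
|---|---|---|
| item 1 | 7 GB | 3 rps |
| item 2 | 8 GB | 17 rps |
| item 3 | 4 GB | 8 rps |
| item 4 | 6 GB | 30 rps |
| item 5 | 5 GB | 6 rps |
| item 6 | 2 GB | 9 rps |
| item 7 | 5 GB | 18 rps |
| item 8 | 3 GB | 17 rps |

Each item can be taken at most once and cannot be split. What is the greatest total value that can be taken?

82 rps

Check high-value combinations within 22 GB:
- item 3+item 4+item 6+item 7+item 8: memory 4+6+2+5+3=20, value 8+30+9+18+17=82
- item 2+item 4+item 7+item 8: memory 8+6+5+3=22, value 17+30+18+17=82
- item 4+item 5+item 6+item 7+item 8: memory 6+5+2+5+3=21, value 30+6+9+18+17=80
- item 4+item 6+item 7+item 8: memory 6+2+5+3=16, value 30+9+18+17=74
- item 2+item 4+item 6+item 7: memory 8+6+2+5=21, value 17+30+9+18=74
Best: 82 rps.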